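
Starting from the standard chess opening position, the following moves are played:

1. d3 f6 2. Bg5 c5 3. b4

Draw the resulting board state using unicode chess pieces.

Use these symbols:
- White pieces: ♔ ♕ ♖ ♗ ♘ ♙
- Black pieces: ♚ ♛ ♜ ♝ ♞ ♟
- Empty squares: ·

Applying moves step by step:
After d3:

♜ ♞ ♝ ♛ ♚ ♝ ♞ ♜
♟ ♟ ♟ ♟ ♟ ♟ ♟ ♟
· · · · · · · ·
· · · · · · · ·
· · · · · · · ·
· · · ♙ · · · ·
♙ ♙ ♙ · ♙ ♙ ♙ ♙
♖ ♘ ♗ ♕ ♔ ♗ ♘ ♖


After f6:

♜ ♞ ♝ ♛ ♚ ♝ ♞ ♜
♟ ♟ ♟ ♟ ♟ · ♟ ♟
· · · · · ♟ · ·
· · · · · · · ·
· · · · · · · ·
· · · ♙ · · · ·
♙ ♙ ♙ · ♙ ♙ ♙ ♙
♖ ♘ ♗ ♕ ♔ ♗ ♘ ♖


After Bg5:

♜ ♞ ♝ ♛ ♚ ♝ ♞ ♜
♟ ♟ ♟ ♟ ♟ · ♟ ♟
· · · · · ♟ · ·
· · · · · · ♗ ·
· · · · · · · ·
· · · ♙ · · · ·
♙ ♙ ♙ · ♙ ♙ ♙ ♙
♖ ♘ · ♕ ♔ ♗ ♘ ♖


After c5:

♜ ♞ ♝ ♛ ♚ ♝ ♞ ♜
♟ ♟ · ♟ ♟ · ♟ ♟
· · · · · ♟ · ·
· · ♟ · · · ♗ ·
· · · · · · · ·
· · · ♙ · · · ·
♙ ♙ ♙ · ♙ ♙ ♙ ♙
♖ ♘ · ♕ ♔ ♗ ♘ ♖


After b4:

♜ ♞ ♝ ♛ ♚ ♝ ♞ ♜
♟ ♟ · ♟ ♟ · ♟ ♟
· · · · · ♟ · ·
· · ♟ · · · ♗ ·
· ♙ · · · · · ·
· · · ♙ · · · ·
♙ · ♙ · ♙ ♙ ♙ ♙
♖ ♘ · ♕ ♔ ♗ ♘ ♖



  a b c d e f g h
  ─────────────────
8│♜ ♞ ♝ ♛ ♚ ♝ ♞ ♜│8
7│♟ ♟ · ♟ ♟ · ♟ ♟│7
6│· · · · · ♟ · ·│6
5│· · ♟ · · · ♗ ·│5
4│· ♙ · · · · · ·│4
3│· · · ♙ · · · ·│3
2│♙ · ♙ · ♙ ♙ ♙ ♙│2
1│♖ ♘ · ♕ ♔ ♗ ♘ ♖│1
  ─────────────────
  a b c d e f g h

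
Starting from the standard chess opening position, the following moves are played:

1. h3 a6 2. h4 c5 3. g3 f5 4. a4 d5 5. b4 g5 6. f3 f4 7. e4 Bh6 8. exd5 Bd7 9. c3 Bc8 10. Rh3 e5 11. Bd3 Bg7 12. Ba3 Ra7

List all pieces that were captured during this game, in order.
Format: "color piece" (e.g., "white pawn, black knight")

Tracking captures:
  exd5: captured black pawn

black pawn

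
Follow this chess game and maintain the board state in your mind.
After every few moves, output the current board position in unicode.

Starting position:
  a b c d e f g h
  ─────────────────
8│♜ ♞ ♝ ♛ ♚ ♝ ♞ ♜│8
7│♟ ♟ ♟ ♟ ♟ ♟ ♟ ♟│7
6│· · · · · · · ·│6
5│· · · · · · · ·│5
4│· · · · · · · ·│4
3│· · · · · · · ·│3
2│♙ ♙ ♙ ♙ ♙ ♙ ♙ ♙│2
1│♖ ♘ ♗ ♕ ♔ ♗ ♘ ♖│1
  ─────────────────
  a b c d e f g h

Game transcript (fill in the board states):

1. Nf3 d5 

  a b c d e f g h
  ─────────────────
8│♜ ♞ ♝ ♛ ♚ ♝ ♞ ♜│8
7│♟ ♟ ♟ · ♟ ♟ ♟ ♟│7
6│· · · · · · · ·│6
5│· · · ♟ · · · ·│5
4│· · · · · · · ·│4
3│· · · · · ♘ · ·│3
2│♙ ♙ ♙ ♙ ♙ ♙ ♙ ♙│2
1│♖ ♘ ♗ ♕ ♔ ♗ · ♖│1
  ─────────────────
  a b c d e f g h

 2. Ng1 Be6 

  a b c d e f g h
  ─────────────────
8│♜ ♞ · ♛ ♚ ♝ ♞ ♜│8
7│♟ ♟ ♟ · ♟ ♟ ♟ ♟│7
6│· · · · ♝ · · ·│6
5│· · · ♟ · · · ·│5
4│· · · · · · · ·│4
3│· · · · · · · ·│3
2│♙ ♙ ♙ ♙ ♙ ♙ ♙ ♙│2
1│♖ ♘ ♗ ♕ ♔ ♗ ♘ ♖│1
  ─────────────────
  a b c d e f g h

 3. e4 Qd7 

  a b c d e f g h
  ─────────────────
8│♜ ♞ · · ♚ ♝ ♞ ♜│8
7│♟ ♟ ♟ ♛ ♟ ♟ ♟ ♟│7
6│· · · · ♝ · · ·│6
5│· · · ♟ · · · ·│5
4│· · · · ♙ · · ·│4
3│· · · · · · · ·│3
2│♙ ♙ ♙ ♙ · ♙ ♙ ♙│2
1│♖ ♘ ♗ ♕ ♔ ♗ ♘ ♖│1
  ─────────────────
  a b c d e f g h

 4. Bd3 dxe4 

  a b c d e f g h
  ─────────────────
8│♜ ♞ · · ♚ ♝ ♞ ♜│8
7│♟ ♟ ♟ ♛ ♟ ♟ ♟ ♟│7
6│· · · · ♝ · · ·│6
5│· · · · · · · ·│5
4│· · · · ♟ · · ·│4
3│· · · ♗ · · · ·│3
2│♙ ♙ ♙ ♙ · ♙ ♙ ♙│2
1│♖ ♘ ♗ ♕ ♔ · ♘ ♖│1
  ─────────────────
  a b c d e f g h



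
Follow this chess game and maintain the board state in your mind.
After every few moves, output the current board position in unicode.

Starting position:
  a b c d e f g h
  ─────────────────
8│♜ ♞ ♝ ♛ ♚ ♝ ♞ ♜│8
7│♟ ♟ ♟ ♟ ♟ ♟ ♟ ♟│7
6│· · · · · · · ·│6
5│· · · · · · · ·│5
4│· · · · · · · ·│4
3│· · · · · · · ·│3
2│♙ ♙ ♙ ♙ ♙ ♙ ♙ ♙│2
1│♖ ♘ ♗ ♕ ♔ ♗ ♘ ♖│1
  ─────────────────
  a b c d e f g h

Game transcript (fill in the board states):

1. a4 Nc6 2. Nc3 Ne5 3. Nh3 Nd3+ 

  a b c d e f g h
  ─────────────────
8│♜ · ♝ ♛ ♚ ♝ ♞ ♜│8
7│♟ ♟ ♟ ♟ ♟ ♟ ♟ ♟│7
6│· · · · · · · ·│6
5│· · · · · · · ·│5
4│♙ · · · · · · ·│4
3│· · ♘ ♞ · · · ♘│3
2│· ♙ ♙ ♙ ♙ ♙ ♙ ♙│2
1│♖ · ♗ ♕ ♔ ♗ · ♖│1
  ─────────────────
  a b c d e f g h

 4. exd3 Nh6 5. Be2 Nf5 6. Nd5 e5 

  a b c d e f g h
  ─────────────────
8│♜ · ♝ ♛ ♚ ♝ · ♜│8
7│♟ ♟ ♟ ♟ · ♟ ♟ ♟│7
6│· · · · · · · ·│6
5│· · · ♘ ♟ ♞ · ·│5
4│♙ · · · · · · ·│4
3│· · · ♙ · · · ♘│3
2│· ♙ ♙ ♙ ♗ ♙ ♙ ♙│2
1│♖ · ♗ ♕ ♔ · · ♖│1
  ─────────────────
  a b c d e f g h

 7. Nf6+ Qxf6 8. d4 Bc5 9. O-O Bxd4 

  a b c d e f g h
  ─────────────────
8│♜ · ♝ · ♚ · · ♜│8
7│♟ ♟ ♟ ♟ · ♟ ♟ ♟│7
6│· · · · · ♛ · ·│6
5│· · · · ♟ ♞ · ·│5
4│♙ · · ♝ · · · ·│4
3│· · · · · · · ♘│3
2│· ♙ ♙ ♙ ♗ ♙ ♙ ♙│2
1│♖ · ♗ ♕ · ♖ ♔ ·│1
  ─────────────────
  a b c d e f g h

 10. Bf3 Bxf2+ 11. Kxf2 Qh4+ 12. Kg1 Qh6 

  a b c d e f g h
  ─────────────────
8│♜ · ♝ · ♚ · · ♜│8
7│♟ ♟ ♟ ♟ · ♟ ♟ ♟│7
6│· · · · · · · ♛│6
5│· · · · ♟ ♞ · ·│5
4│♙ · · · · · · ·│4
3│· · · · · ♗ · ♘│3
2│· ♙ ♙ ♙ · · ♙ ♙│2
1│♖ · ♗ ♕ · ♖ ♔ ·│1
  ─────────────────
  a b c d e f g h



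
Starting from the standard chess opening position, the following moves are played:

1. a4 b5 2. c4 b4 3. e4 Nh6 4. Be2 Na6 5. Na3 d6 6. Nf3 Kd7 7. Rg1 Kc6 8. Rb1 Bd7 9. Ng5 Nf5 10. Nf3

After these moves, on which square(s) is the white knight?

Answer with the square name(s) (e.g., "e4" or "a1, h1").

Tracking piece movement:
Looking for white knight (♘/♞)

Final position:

  a b c d e f g h
  ─────────────────
8│♜ · · ♛ · ♝ · ♜│8
7│♟ · ♟ ♝ ♟ ♟ ♟ ♟│7
6│♞ · ♚ ♟ · · · ·│6
5│· · · · · ♞ · ·│5
4│♙ ♟ ♙ · ♙ · · ·│4
3│♘ · · · · ♘ · ·│3
2│· ♙ · ♙ ♗ ♙ ♙ ♙│2
1│· ♖ ♗ ♕ ♔ · ♖ ·│1
  ─────────────────
  a b c d e f g h


a3, f3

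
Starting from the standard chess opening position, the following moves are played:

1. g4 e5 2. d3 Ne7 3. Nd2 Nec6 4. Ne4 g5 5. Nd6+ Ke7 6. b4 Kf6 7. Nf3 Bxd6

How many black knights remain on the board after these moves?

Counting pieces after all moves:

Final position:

  a b c d e f g h
  ─────────────────
8│♜ ♞ ♝ ♛ · · · ♜│8
7│♟ ♟ ♟ ♟ · ♟ · ♟│7
6│· · ♞ ♝ · ♚ · ·│6
5│· · · · ♟ · ♟ ·│5
4│· ♙ · · · · ♙ ·│4
3│· · · ♙ · ♘ · ·│3
2│♙ · ♙ · ♙ ♙ · ♙│2
1│♖ · ♗ ♕ ♔ ♗ · ♖│1
  ─────────────────
  a b c d e f g h


2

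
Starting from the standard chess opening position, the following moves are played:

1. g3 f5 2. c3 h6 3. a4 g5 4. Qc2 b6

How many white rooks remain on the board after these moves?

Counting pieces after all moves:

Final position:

  a b c d e f g h
  ─────────────────
8│♜ ♞ ♝ ♛ ♚ ♝ ♞ ♜│8
7│♟ · ♟ ♟ ♟ · · ·│7
6│· ♟ · · · · · ♟│6
5│· · · · · ♟ ♟ ·│5
4│♙ · · · · · · ·│4
3│· · ♙ · · · ♙ ·│3
2│· ♙ ♕ ♙ ♙ ♙ · ♙│2
1│♖ ♘ ♗ · ♔ ♗ ♘ ♖│1
  ─────────────────
  a b c d e f g h


2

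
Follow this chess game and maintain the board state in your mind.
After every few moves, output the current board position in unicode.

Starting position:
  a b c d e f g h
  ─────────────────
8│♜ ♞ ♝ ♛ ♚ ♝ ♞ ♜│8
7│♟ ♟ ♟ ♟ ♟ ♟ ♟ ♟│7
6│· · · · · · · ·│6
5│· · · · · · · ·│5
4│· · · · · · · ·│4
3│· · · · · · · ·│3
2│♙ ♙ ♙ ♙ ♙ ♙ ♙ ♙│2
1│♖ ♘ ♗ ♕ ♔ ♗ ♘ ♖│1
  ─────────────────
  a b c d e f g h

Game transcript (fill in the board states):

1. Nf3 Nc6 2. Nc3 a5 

  a b c d e f g h
  ─────────────────
8│♜ · ♝ ♛ ♚ ♝ ♞ ♜│8
7│· ♟ ♟ ♟ ♟ ♟ ♟ ♟│7
6│· · ♞ · · · · ·│6
5│♟ · · · · · · ·│5
4│· · · · · · · ·│4
3│· · ♘ · · ♘ · ·│3
2│♙ ♙ ♙ ♙ ♙ ♙ ♙ ♙│2
1│♖ · ♗ ♕ ♔ ♗ · ♖│1
  ─────────────────
  a b c d e f g h

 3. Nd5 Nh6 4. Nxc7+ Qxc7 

  a b c d e f g h
  ─────────────────
8│♜ · ♝ · ♚ ♝ · ♜│8
7│· ♟ ♛ ♟ ♟ ♟ ♟ ♟│7
6│· · ♞ · · · · ♞│6
5│♟ · · · · · · ·│5
4│· · · · · · · ·│4
3│· · · · · ♘ · ·│3
2│♙ ♙ ♙ ♙ ♙ ♙ ♙ ♙│2
1│♖ · ♗ ♕ ♔ ♗ · ♖│1
  ─────────────────
  a b c d e f g h

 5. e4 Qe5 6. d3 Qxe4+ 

  a b c d e f g h
  ─────────────────
8│♜ · ♝ · ♚ ♝ · ♜│8
7│· ♟ · ♟ ♟ ♟ ♟ ♟│7
6│· · ♞ · · · · ♞│6
5│♟ · · · · · · ·│5
4│· · · · ♛ · · ·│4
3│· · · ♙ · ♘ · ·│3
2│♙ ♙ ♙ · · ♙ ♙ ♙│2
1│♖ · ♗ ♕ ♔ ♗ · ♖│1
  ─────────────────
  a b c d e f g h



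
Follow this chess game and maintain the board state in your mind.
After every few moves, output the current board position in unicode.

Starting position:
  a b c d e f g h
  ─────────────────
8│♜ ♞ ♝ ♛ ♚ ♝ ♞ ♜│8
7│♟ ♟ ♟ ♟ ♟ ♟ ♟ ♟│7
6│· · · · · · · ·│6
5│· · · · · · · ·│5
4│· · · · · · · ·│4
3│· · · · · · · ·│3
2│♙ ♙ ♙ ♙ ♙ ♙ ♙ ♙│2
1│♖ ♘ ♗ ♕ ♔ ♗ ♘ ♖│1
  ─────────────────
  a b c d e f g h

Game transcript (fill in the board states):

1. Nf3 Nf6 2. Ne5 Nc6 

  a b c d e f g h
  ─────────────────
8│♜ · ♝ ♛ ♚ ♝ · ♜│8
7│♟ ♟ ♟ ♟ ♟ ♟ ♟ ♟│7
6│· · ♞ · · ♞ · ·│6
5│· · · · ♘ · · ·│5
4│· · · · · · · ·│4
3│· · · · · · · ·│3
2│♙ ♙ ♙ ♙ ♙ ♙ ♙ ♙│2
1│♖ ♘ ♗ ♕ ♔ ♗ · ♖│1
  ─────────────────
  a b c d e f g h

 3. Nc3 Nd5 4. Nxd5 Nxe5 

  a b c d e f g h
  ─────────────────
8│♜ · ♝ ♛ ♚ ♝ · ♜│8
7│♟ ♟ ♟ ♟ ♟ ♟ ♟ ♟│7
6│· · · · · · · ·│6
5│· · · ♘ ♞ · · ·│5
4│· · · · · · · ·│4
3│· · · · · · · ·│3
2│♙ ♙ ♙ ♙ ♙ ♙ ♙ ♙│2
1│♖ · ♗ ♕ ♔ ♗ · ♖│1
  ─────────────────
  a b c d e f g h

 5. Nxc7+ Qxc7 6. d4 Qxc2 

  a b c d e f g h
  ─────────────────
8│♜ · ♝ · ♚ ♝ · ♜│8
7│♟ ♟ · ♟ ♟ ♟ ♟ ♟│7
6│· · · · · · · ·│6
5│· · · · ♞ · · ·│5
4│· · · ♙ · · · ·│4
3│· · · · · · · ·│3
2│♙ ♙ ♛ · ♙ ♙ ♙ ♙│2
1│♖ · ♗ ♕ ♔ ♗ · ♖│1
  ─────────────────
  a b c d e f g h

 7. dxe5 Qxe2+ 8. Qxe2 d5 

  a b c d e f g h
  ─────────────────
8│♜ · ♝ · ♚ ♝ · ♜│8
7│♟ ♟ · · ♟ ♟ ♟ ♟│7
6│· · · · · · · ·│6
5│· · · ♟ ♙ · · ·│5
4│· · · · · · · ·│4
3│· · · · · · · ·│3
2│♙ ♙ · · ♕ ♙ ♙ ♙│2
1│♖ · ♗ · ♔ ♗ · ♖│1
  ─────────────────
  a b c d e f g h

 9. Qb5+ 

  a b c d e f g h
  ─────────────────
8│♜ · ♝ · ♚ ♝ · ♜│8
7│♟ ♟ · · ♟ ♟ ♟ ♟│7
6│· · · · · · · ·│6
5│· ♕ · ♟ ♙ · · ·│5
4│· · · · · · · ·│4
3│· · · · · · · ·│3
2│♙ ♙ · · · ♙ ♙ ♙│2
1│♖ · ♗ · ♔ ♗ · ♖│1
  ─────────────────
  a b c d e f g h


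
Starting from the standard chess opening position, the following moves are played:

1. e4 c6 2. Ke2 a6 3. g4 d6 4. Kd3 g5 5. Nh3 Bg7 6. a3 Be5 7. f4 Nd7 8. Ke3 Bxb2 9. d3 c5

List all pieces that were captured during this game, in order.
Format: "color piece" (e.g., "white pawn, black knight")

Tracking captures:
  Bxb2: captured white pawn

white pawn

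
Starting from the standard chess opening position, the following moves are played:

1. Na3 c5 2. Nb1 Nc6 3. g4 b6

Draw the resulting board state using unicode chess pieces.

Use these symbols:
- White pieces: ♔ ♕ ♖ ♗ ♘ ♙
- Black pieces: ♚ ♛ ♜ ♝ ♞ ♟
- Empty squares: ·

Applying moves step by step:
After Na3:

♜ ♞ ♝ ♛ ♚ ♝ ♞ ♜
♟ ♟ ♟ ♟ ♟ ♟ ♟ ♟
· · · · · · · ·
· · · · · · · ·
· · · · · · · ·
♘ · · · · · · ·
♙ ♙ ♙ ♙ ♙ ♙ ♙ ♙
♖ · ♗ ♕ ♔ ♗ ♘ ♖


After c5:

♜ ♞ ♝ ♛ ♚ ♝ ♞ ♜
♟ ♟ · ♟ ♟ ♟ ♟ ♟
· · · · · · · ·
· · ♟ · · · · ·
· · · · · · · ·
♘ · · · · · · ·
♙ ♙ ♙ ♙ ♙ ♙ ♙ ♙
♖ · ♗ ♕ ♔ ♗ ♘ ♖


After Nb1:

♜ ♞ ♝ ♛ ♚ ♝ ♞ ♜
♟ ♟ · ♟ ♟ ♟ ♟ ♟
· · · · · · · ·
· · ♟ · · · · ·
· · · · · · · ·
· · · · · · · ·
♙ ♙ ♙ ♙ ♙ ♙ ♙ ♙
♖ ♘ ♗ ♕ ♔ ♗ ♘ ♖


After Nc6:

♜ · ♝ ♛ ♚ ♝ ♞ ♜
♟ ♟ · ♟ ♟ ♟ ♟ ♟
· · ♞ · · · · ·
· · ♟ · · · · ·
· · · · · · · ·
· · · · · · · ·
♙ ♙ ♙ ♙ ♙ ♙ ♙ ♙
♖ ♘ ♗ ♕ ♔ ♗ ♘ ♖


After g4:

♜ · ♝ ♛ ♚ ♝ ♞ ♜
♟ ♟ · ♟ ♟ ♟ ♟ ♟
· · ♞ · · · · ·
· · ♟ · · · · ·
· · · · · · ♙ ·
· · · · · · · ·
♙ ♙ ♙ ♙ ♙ ♙ · ♙
♖ ♘ ♗ ♕ ♔ ♗ ♘ ♖


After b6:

♜ · ♝ ♛ ♚ ♝ ♞ ♜
♟ · · ♟ ♟ ♟ ♟ ♟
· ♟ ♞ · · · · ·
· · ♟ · · · · ·
· · · · · · ♙ ·
· · · · · · · ·
♙ ♙ ♙ ♙ ♙ ♙ · ♙
♖ ♘ ♗ ♕ ♔ ♗ ♘ ♖



  a b c d e f g h
  ─────────────────
8│♜ · ♝ ♛ ♚ ♝ ♞ ♜│8
7│♟ · · ♟ ♟ ♟ ♟ ♟│7
6│· ♟ ♞ · · · · ·│6
5│· · ♟ · · · · ·│5
4│· · · · · · ♙ ·│4
3│· · · · · · · ·│3
2│♙ ♙ ♙ ♙ ♙ ♙ · ♙│2
1│♖ ♘ ♗ ♕ ♔ ♗ ♘ ♖│1
  ─────────────────
  a b c d e f g h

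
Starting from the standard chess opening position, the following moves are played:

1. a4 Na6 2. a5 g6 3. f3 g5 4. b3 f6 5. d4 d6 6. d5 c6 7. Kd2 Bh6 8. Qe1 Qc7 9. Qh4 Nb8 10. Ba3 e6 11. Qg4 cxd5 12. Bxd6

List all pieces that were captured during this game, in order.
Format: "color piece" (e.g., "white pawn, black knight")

Tracking captures:
  cxd5: captured white pawn
  Bxd6: captured black pawn

white pawn, black pawn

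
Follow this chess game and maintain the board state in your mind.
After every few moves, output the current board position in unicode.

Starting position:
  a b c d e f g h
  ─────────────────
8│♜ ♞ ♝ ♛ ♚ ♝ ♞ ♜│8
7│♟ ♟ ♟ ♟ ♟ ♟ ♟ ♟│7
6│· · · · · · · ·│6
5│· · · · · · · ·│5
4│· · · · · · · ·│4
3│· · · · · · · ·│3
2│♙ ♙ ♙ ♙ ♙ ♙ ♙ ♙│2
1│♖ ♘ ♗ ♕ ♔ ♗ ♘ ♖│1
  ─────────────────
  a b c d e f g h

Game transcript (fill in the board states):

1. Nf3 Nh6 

  a b c d e f g h
  ─────────────────
8│♜ ♞ ♝ ♛ ♚ ♝ · ♜│8
7│♟ ♟ ♟ ♟ ♟ ♟ ♟ ♟│7
6│· · · · · · · ♞│6
5│· · · · · · · ·│5
4│· · · · · · · ·│4
3│· · · · · ♘ · ·│3
2│♙ ♙ ♙ ♙ ♙ ♙ ♙ ♙│2
1│♖ ♘ ♗ ♕ ♔ ♗ · ♖│1
  ─────────────────
  a b c d e f g h

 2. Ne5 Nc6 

  a b c d e f g h
  ─────────────────
8│♜ · ♝ ♛ ♚ ♝ · ♜│8
7│♟ ♟ ♟ ♟ ♟ ♟ ♟ ♟│7
6│· · ♞ · · · · ♞│6
5│· · · · ♘ · · ·│5
4│· · · · · · · ·│4
3│· · · · · · · ·│3
2│♙ ♙ ♙ ♙ ♙ ♙ ♙ ♙│2
1│♖ ♘ ♗ ♕ ♔ ♗ · ♖│1
  ─────────────────
  a b c d e f g h

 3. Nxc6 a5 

  a b c d e f g h
  ─────────────────
8│♜ · ♝ ♛ ♚ ♝ · ♜│8
7│· ♟ ♟ ♟ ♟ ♟ ♟ ♟│7
6│· · ♘ · · · · ♞│6
5│♟ · · · · · · ·│5
4│· · · · · · · ·│4
3│· · · · · · · ·│3
2│♙ ♙ ♙ ♙ ♙ ♙ ♙ ♙│2
1│♖ ♘ ♗ ♕ ♔ ♗ · ♖│1
  ─────────────────
  a b c d e f g h

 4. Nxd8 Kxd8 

  a b c d e f g h
  ─────────────────
8│♜ · ♝ ♚ · ♝ · ♜│8
7│· ♟ ♟ ♟ ♟ ♟ ♟ ♟│7
6│· · · · · · · ♞│6
5│♟ · · · · · · ·│5
4│· · · · · · · ·│4
3│· · · · · · · ·│3
2│♙ ♙ ♙ ♙ ♙ ♙ ♙ ♙│2
1│♖ ♘ ♗ ♕ ♔ ♗ · ♖│1
  ─────────────────
  a b c d e f g h



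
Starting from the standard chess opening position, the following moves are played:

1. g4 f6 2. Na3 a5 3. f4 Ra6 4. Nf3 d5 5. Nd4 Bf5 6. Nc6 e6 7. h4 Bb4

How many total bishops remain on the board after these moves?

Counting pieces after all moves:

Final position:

  a b c d e f g h
  ─────────────────
8│· ♞ · ♛ ♚ · ♞ ♜│8
7│· ♟ ♟ · · · ♟ ♟│7
6│♜ · ♘ · ♟ ♟ · ·│6
5│♟ · · ♟ · ♝ · ·│5
4│· ♝ · · · ♙ ♙ ♙│4
3│♘ · · · · · · ·│3
2│♙ ♙ ♙ ♙ ♙ · · ·│2
1│♖ · ♗ ♕ ♔ ♗ · ♖│1
  ─────────────────
  a b c d e f g h


4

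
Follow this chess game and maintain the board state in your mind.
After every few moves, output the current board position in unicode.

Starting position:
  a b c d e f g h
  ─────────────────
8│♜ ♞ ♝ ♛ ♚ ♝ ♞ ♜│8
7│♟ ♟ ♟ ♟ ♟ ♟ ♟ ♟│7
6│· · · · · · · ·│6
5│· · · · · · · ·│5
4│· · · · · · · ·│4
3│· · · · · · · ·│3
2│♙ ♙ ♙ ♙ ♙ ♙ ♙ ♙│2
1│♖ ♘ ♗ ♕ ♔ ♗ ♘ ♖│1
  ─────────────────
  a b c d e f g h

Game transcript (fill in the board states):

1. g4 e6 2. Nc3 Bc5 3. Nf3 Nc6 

  a b c d e f g h
  ─────────────────
8│♜ · ♝ ♛ ♚ · ♞ ♜│8
7│♟ ♟ ♟ ♟ · ♟ ♟ ♟│7
6│· · ♞ · ♟ · · ·│6
5│· · ♝ · · · · ·│5
4│· · · · · · ♙ ·│4
3│· · ♘ · · ♘ · ·│3
2│♙ ♙ ♙ ♙ ♙ ♙ · ♙│2
1│♖ · ♗ ♕ ♔ ♗ · ♖│1
  ─────────────────
  a b c d e f g h

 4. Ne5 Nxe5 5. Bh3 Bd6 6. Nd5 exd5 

  a b c d e f g h
  ─────────────────
8│♜ · ♝ ♛ ♚ · ♞ ♜│8
7│♟ ♟ ♟ ♟ · ♟ ♟ ♟│7
6│· · · ♝ · · · ·│6
5│· · · ♟ ♞ · · ·│5
4│· · · · · · ♙ ·│4
3│· · · · · · · ♗│3
2│♙ ♙ ♙ ♙ ♙ ♙ · ♙│2
1│♖ · ♗ ♕ ♔ · · ♖│1
  ─────────────────
  a b c d e f g h

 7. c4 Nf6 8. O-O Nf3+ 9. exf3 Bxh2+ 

  a b c d e f g h
  ─────────────────
8│♜ · ♝ ♛ ♚ · · ♜│8
7│♟ ♟ ♟ ♟ · ♟ ♟ ♟│7
6│· · · · · ♞ · ·│6
5│· · · ♟ · · · ·│5
4│· · ♙ · · · ♙ ·│4
3│· · · · · ♙ · ♗│3
2│♙ ♙ · ♙ · ♙ · ♝│2
1│♖ · ♗ ♕ · ♖ ♔ ·│1
  ─────────────────
  a b c d e f g h

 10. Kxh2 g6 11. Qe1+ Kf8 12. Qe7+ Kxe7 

  a b c d e f g h
  ─────────────────
8│♜ · ♝ ♛ · · · ♜│8
7│♟ ♟ ♟ ♟ ♚ ♟ · ♟│7
6│· · · · · ♞ ♟ ·│6
5│· · · ♟ · · · ·│5
4│· · ♙ · · · ♙ ·│4
3│· · · · · ♙ · ♗│3
2│♙ ♙ · ♙ · ♙ · ♔│2
1│♖ · ♗ · · ♖ · ·│1
  ─────────────────
  a b c d e f g h

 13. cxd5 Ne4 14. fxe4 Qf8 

  a b c d e f g h
  ─────────────────
8│♜ · ♝ · · ♛ · ♜│8
7│♟ ♟ ♟ ♟ ♚ ♟ · ♟│7
6│· · · · · · ♟ ·│6
5│· · · ♙ · · · ·│5
4│· · · · ♙ · ♙ ·│4
3│· · · · · · · ♗│3
2│♙ ♙ · ♙ · ♙ · ♔│2
1│♖ · ♗ · · ♖ · ·│1
  ─────────────────
  a b c d e f g h


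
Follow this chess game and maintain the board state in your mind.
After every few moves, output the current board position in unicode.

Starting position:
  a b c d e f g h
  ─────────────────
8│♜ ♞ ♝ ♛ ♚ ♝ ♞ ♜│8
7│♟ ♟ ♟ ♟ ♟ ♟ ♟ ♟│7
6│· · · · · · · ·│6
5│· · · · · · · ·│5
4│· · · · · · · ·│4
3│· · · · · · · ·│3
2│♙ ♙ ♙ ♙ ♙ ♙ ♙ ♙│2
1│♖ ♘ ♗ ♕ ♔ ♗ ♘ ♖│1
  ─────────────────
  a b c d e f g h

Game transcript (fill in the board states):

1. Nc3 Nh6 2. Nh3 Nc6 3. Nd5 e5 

  a b c d e f g h
  ─────────────────
8│♜ · ♝ ♛ ♚ ♝ · ♜│8
7│♟ ♟ ♟ ♟ · ♟ ♟ ♟│7
6│· · ♞ · · · · ♞│6
5│· · · ♘ ♟ · · ·│5
4│· · · · · · · ·│4
3│· · · · · · · ♘│3
2│♙ ♙ ♙ ♙ ♙ ♙ ♙ ♙│2
1│♖ · ♗ ♕ ♔ ♗ · ♖│1
  ─────────────────
  a b c d e f g h

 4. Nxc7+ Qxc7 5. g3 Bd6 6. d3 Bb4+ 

  a b c d e f g h
  ─────────────────
8│♜ · ♝ · ♚ · · ♜│8
7│♟ ♟ ♛ ♟ · ♟ ♟ ♟│7
6│· · ♞ · · · · ♞│6
5│· · · · ♟ · · ·│5
4│· ♝ · · · · · ·│4
3│· · · ♙ · · ♙ ♘│3
2│♙ ♙ ♙ · ♙ ♙ · ♙│2
1│♖ · ♗ ♕ ♔ ♗ · ♖│1
  ─────────────────
  a b c d e f g h

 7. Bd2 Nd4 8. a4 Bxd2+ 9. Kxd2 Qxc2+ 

  a b c d e f g h
  ─────────────────
8│♜ · ♝ · ♚ · · ♜│8
7│♟ ♟ · ♟ · ♟ ♟ ♟│7
6│· · · · · · · ♞│6
5│· · · · ♟ · · ·│5
4│♙ · · ♞ · · · ·│4
3│· · · ♙ · · ♙ ♘│3
2│· ♙ ♛ ♔ ♙ ♙ · ♙│2
1│♖ · · ♕ · ♗ · ♖│1
  ─────────────────
  a b c d e f g h

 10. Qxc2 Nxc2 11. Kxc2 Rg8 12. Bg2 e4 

  a b c d e f g h
  ─────────────────
8│♜ · ♝ · ♚ · ♜ ·│8
7│♟ ♟ · ♟ · ♟ ♟ ♟│7
6│· · · · · · · ♞│6
5│· · · · · · · ·│5
4│♙ · · · ♟ · · ·│4
3│· · · ♙ · · ♙ ♘│3
2│· ♙ ♔ · ♙ ♙ ♗ ♙│2
1│♖ · · · · · · ♖│1
  ─────────────────
  a b c d e f g h



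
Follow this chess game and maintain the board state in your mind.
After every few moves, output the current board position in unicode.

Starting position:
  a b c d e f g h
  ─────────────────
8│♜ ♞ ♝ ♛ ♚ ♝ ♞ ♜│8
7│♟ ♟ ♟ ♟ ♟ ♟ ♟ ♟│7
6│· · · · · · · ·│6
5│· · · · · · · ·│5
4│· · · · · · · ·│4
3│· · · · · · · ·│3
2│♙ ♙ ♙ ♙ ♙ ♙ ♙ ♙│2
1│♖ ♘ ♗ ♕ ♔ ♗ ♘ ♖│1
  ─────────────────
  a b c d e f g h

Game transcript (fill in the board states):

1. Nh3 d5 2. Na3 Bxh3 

  a b c d e f g h
  ─────────────────
8│♜ ♞ · ♛ ♚ ♝ ♞ ♜│8
7│♟ ♟ ♟ · ♟ ♟ ♟ ♟│7
6│· · · · · · · ·│6
5│· · · ♟ · · · ·│5
4│· · · · · · · ·│4
3│♘ · · · · · · ♝│3
2│♙ ♙ ♙ ♙ ♙ ♙ ♙ ♙│2
1│♖ · ♗ ♕ ♔ ♗ · ♖│1
  ─────────────────
  a b c d e f g h

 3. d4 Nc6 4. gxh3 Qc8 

  a b c d e f g h
  ─────────────────
8│♜ · ♛ · ♚ ♝ ♞ ♜│8
7│♟ ♟ ♟ · ♟ ♟ ♟ ♟│7
6│· · ♞ · · · · ·│6
5│· · · ♟ · · · ·│5
4│· · · ♙ · · · ·│4
3│♘ · · · · · · ♙│3
2│♙ ♙ ♙ · ♙ ♙ · ♙│2
1│♖ · ♗ ♕ ♔ ♗ · ♖│1
  ─────────────────
  a b c d e f g h

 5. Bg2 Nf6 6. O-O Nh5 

  a b c d e f g h
  ─────────────────
8│♜ · ♛ · ♚ ♝ · ♜│8
7│♟ ♟ ♟ · ♟ ♟ ♟ ♟│7
6│· · ♞ · · · · ·│6
5│· · · ♟ · · · ♞│5
4│· · · ♙ · · · ·│4
3│♘ · · · · · · ♙│3
2│♙ ♙ ♙ · ♙ ♙ ♗ ♙│2
1│♖ · ♗ ♕ · ♖ ♔ ·│1
  ─────────────────
  a b c d e f g h

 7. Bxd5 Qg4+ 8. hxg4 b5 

  a b c d e f g h
  ─────────────────
8│♜ · · · ♚ ♝ · ♜│8
7│♟ · ♟ · ♟ ♟ ♟ ♟│7
6│· · ♞ · · · · ·│6
5│· ♟ · ♗ · · · ♞│5
4│· · · ♙ · · ♙ ·│4
3│♘ · · · · · · ·│3
2│♙ ♙ ♙ · ♙ ♙ · ♙│2
1│♖ · ♗ ♕ · ♖ ♔ ·│1
  ─────────────────
  a b c d e f g h

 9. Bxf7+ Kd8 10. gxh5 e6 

  a b c d e f g h
  ─────────────────
8│♜ · · ♚ · ♝ · ♜│8
7│♟ · ♟ · · ♗ ♟ ♟│7
6│· · ♞ · ♟ · · ·│6
5│· ♟ · · · · · ♙│5
4│· · · ♙ · · · ·│4
3│♘ · · · · · · ·│3
2│♙ ♙ ♙ · ♙ ♙ · ♙│2
1│♖ · ♗ ♕ · ♖ ♔ ·│1
  ─────────────────
  a b c d e f g h



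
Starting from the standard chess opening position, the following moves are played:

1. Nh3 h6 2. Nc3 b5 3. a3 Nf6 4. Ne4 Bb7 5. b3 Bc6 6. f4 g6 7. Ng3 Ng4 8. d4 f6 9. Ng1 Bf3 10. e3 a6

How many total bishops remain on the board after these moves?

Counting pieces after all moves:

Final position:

  a b c d e f g h
  ─────────────────
8│♜ ♞ · ♛ ♚ ♝ · ♜│8
7│· · ♟ ♟ ♟ · · ·│7
6│♟ · · · · ♟ ♟ ♟│6
5│· ♟ · · · · · ·│5
4│· · · ♙ · ♙ ♞ ·│4
3│♙ ♙ · · ♙ ♝ ♘ ·│3
2│· · ♙ · · · ♙ ♙│2
1│♖ · ♗ ♕ ♔ ♗ ♘ ♖│1
  ─────────────────
  a b c d e f g h


4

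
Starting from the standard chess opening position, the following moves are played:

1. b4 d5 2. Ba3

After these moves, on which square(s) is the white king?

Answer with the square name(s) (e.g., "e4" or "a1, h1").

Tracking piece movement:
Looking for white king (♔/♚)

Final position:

  a b c d e f g h
  ─────────────────
8│♜ ♞ ♝ ♛ ♚ ♝ ♞ ♜│8
7│♟ ♟ ♟ · ♟ ♟ ♟ ♟│7
6│· · · · · · · ·│6
5│· · · ♟ · · · ·│5
4│· ♙ · · · · · ·│4
3│♗ · · · · · · ·│3
2│♙ · ♙ ♙ ♙ ♙ ♙ ♙│2
1│♖ ♘ · ♕ ♔ ♗ ♘ ♖│1
  ─────────────────
  a b c d e f g h


e1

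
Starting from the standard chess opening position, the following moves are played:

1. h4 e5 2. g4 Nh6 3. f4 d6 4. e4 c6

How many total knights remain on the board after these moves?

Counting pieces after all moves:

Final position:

  a b c d e f g h
  ─────────────────
8│♜ ♞ ♝ ♛ ♚ ♝ · ♜│8
7│♟ ♟ · · · ♟ ♟ ♟│7
6│· · ♟ ♟ · · · ♞│6
5│· · · · ♟ · · ·│5
4│· · · · ♙ ♙ ♙ ♙│4
3│· · · · · · · ·│3
2│♙ ♙ ♙ ♙ · · · ·│2
1│♖ ♘ ♗ ♕ ♔ ♗ ♘ ♖│1
  ─────────────────
  a b c d e f g h


4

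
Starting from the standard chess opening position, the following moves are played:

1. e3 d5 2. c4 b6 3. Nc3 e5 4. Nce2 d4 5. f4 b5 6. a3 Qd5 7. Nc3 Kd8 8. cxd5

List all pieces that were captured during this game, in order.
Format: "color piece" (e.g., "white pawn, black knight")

Tracking captures:
  cxd5: captured black queen

black queen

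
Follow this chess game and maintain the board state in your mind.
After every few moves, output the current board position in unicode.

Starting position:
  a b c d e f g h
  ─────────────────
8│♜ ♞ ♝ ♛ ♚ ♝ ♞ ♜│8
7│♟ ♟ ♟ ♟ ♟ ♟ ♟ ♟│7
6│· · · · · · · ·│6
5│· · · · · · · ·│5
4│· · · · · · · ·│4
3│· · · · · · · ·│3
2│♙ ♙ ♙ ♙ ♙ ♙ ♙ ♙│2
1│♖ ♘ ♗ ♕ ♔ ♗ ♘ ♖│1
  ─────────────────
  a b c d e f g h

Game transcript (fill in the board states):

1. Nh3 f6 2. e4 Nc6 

  a b c d e f g h
  ─────────────────
8│♜ · ♝ ♛ ♚ ♝ ♞ ♜│8
7│♟ ♟ ♟ ♟ ♟ · ♟ ♟│7
6│· · ♞ · · ♟ · ·│6
5│· · · · · · · ·│5
4│· · · · ♙ · · ·│4
3│· · · · · · · ♘│3
2│♙ ♙ ♙ ♙ · ♙ ♙ ♙│2
1│♖ ♘ ♗ ♕ ♔ ♗ · ♖│1
  ─────────────────
  a b c d e f g h

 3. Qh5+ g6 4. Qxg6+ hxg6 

  a b c d e f g h
  ─────────────────
8│♜ · ♝ ♛ ♚ ♝ ♞ ♜│8
7│♟ ♟ ♟ ♟ ♟ · · ·│7
6│· · ♞ · · ♟ ♟ ·│6
5│· · · · · · · ·│5
4│· · · · ♙ · · ·│4
3│· · · · · · · ♘│3
2│♙ ♙ ♙ ♙ · ♙ ♙ ♙│2
1│♖ ♘ ♗ · ♔ ♗ · ♖│1
  ─────────────────
  a b c d e f g h

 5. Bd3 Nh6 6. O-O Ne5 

  a b c d e f g h
  ─────────────────
8│♜ · ♝ ♛ ♚ ♝ · ♜│8
7│♟ ♟ ♟ ♟ ♟ · · ·│7
6│· · · · · ♟ ♟ ♞│6
5│· · · · ♞ · · ·│5
4│· · · · ♙ · · ·│4
3│· · · ♗ · · · ♘│3
2│♙ ♙ ♙ ♙ · ♙ ♙ ♙│2
1│♖ ♘ ♗ · · ♖ ♔ ·│1
  ─────────────────
  a b c d e f g h

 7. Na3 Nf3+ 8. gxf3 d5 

  a b c d e f g h
  ─────────────────
8│♜ · ♝ ♛ ♚ ♝ · ♜│8
7│♟ ♟ ♟ · ♟ · · ·│7
6│· · · · · ♟ ♟ ♞│6
5│· · · ♟ · · · ·│5
4│· · · · ♙ · · ·│4
3│♘ · · ♗ · ♙ · ♘│3
2│♙ ♙ ♙ ♙ · ♙ · ♙│2
1│♖ · ♗ · · ♖ ♔ ·│1
  ─────────────────
  a b c d e f g h

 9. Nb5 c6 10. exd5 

  a b c d e f g h
  ─────────────────
8│♜ · ♝ ♛ ♚ ♝ · ♜│8
7│♟ ♟ · · ♟ · · ·│7
6│· · ♟ · · ♟ ♟ ♞│6
5│· ♘ · ♙ · · · ·│5
4│· · · · · · · ·│4
3│· · · ♗ · ♙ · ♘│3
2│♙ ♙ ♙ ♙ · ♙ · ♙│2
1│♖ · ♗ · · ♖ ♔ ·│1
  ─────────────────
  a b c d e f g h


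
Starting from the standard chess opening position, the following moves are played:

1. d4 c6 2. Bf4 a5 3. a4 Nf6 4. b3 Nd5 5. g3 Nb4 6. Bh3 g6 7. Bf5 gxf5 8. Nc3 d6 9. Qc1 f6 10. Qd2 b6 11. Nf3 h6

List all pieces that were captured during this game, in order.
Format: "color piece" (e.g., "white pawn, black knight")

Tracking captures:
  gxf5: captured white bishop

white bishop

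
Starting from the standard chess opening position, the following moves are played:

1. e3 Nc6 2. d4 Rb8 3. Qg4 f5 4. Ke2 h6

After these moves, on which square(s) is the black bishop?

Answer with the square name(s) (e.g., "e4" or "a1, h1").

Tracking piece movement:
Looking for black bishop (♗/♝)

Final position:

  a b c d e f g h
  ─────────────────
8│· ♜ ♝ ♛ ♚ ♝ ♞ ♜│8
7│♟ ♟ ♟ ♟ ♟ · ♟ ·│7
6│· · ♞ · · · · ♟│6
5│· · · · · ♟ · ·│5
4│· · · ♙ · · ♕ ·│4
3│· · · · ♙ · · ·│3
2│♙ ♙ ♙ · ♔ ♙ ♙ ♙│2
1│♖ ♘ ♗ · · ♗ ♘ ♖│1
  ─────────────────
  a b c d e f g h


c8, f8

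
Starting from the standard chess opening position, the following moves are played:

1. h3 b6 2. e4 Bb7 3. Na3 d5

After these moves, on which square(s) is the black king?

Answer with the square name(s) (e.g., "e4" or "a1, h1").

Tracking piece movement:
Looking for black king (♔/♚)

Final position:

  a b c d e f g h
  ─────────────────
8│♜ ♞ · ♛ ♚ ♝ ♞ ♜│8
7│♟ ♝ ♟ · ♟ ♟ ♟ ♟│7
6│· ♟ · · · · · ·│6
5│· · · ♟ · · · ·│5
4│· · · · ♙ · · ·│4
3│♘ · · · · · · ♙│3
2│♙ ♙ ♙ ♙ · ♙ ♙ ·│2
1│♖ · ♗ ♕ ♔ ♗ ♘ ♖│1
  ─────────────────
  a b c d e f g h


e8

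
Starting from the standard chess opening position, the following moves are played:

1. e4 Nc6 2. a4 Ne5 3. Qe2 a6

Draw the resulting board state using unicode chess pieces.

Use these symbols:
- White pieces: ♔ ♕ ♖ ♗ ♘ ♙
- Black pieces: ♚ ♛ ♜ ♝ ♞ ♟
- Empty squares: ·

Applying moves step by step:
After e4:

♜ ♞ ♝ ♛ ♚ ♝ ♞ ♜
♟ ♟ ♟ ♟ ♟ ♟ ♟ ♟
· · · · · · · ·
· · · · · · · ·
· · · · ♙ · · ·
· · · · · · · ·
♙ ♙ ♙ ♙ · ♙ ♙ ♙
♖ ♘ ♗ ♕ ♔ ♗ ♘ ♖


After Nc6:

♜ · ♝ ♛ ♚ ♝ ♞ ♜
♟ ♟ ♟ ♟ ♟ ♟ ♟ ♟
· · ♞ · · · · ·
· · · · · · · ·
· · · · ♙ · · ·
· · · · · · · ·
♙ ♙ ♙ ♙ · ♙ ♙ ♙
♖ ♘ ♗ ♕ ♔ ♗ ♘ ♖


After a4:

♜ · ♝ ♛ ♚ ♝ ♞ ♜
♟ ♟ ♟ ♟ ♟ ♟ ♟ ♟
· · ♞ · · · · ·
· · · · · · · ·
♙ · · · ♙ · · ·
· · · · · · · ·
· ♙ ♙ ♙ · ♙ ♙ ♙
♖ ♘ ♗ ♕ ♔ ♗ ♘ ♖


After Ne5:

♜ · ♝ ♛ ♚ ♝ ♞ ♜
♟ ♟ ♟ ♟ ♟ ♟ ♟ ♟
· · · · · · · ·
· · · · ♞ · · ·
♙ · · · ♙ · · ·
· · · · · · · ·
· ♙ ♙ ♙ · ♙ ♙ ♙
♖ ♘ ♗ ♕ ♔ ♗ ♘ ♖


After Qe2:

♜ · ♝ ♛ ♚ ♝ ♞ ♜
♟ ♟ ♟ ♟ ♟ ♟ ♟ ♟
· · · · · · · ·
· · · · ♞ · · ·
♙ · · · ♙ · · ·
· · · · · · · ·
· ♙ ♙ ♙ ♕ ♙ ♙ ♙
♖ ♘ ♗ · ♔ ♗ ♘ ♖


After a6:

♜ · ♝ ♛ ♚ ♝ ♞ ♜
· ♟ ♟ ♟ ♟ ♟ ♟ ♟
♟ · · · · · · ·
· · · · ♞ · · ·
♙ · · · ♙ · · ·
· · · · · · · ·
· ♙ ♙ ♙ ♕ ♙ ♙ ♙
♖ ♘ ♗ · ♔ ♗ ♘ ♖



  a b c d e f g h
  ─────────────────
8│♜ · ♝ ♛ ♚ ♝ ♞ ♜│8
7│· ♟ ♟ ♟ ♟ ♟ ♟ ♟│7
6│♟ · · · · · · ·│6
5│· · · · ♞ · · ·│5
4│♙ · · · ♙ · · ·│4
3│· · · · · · · ·│3
2│· ♙ ♙ ♙ ♕ ♙ ♙ ♙│2
1│♖ ♘ ♗ · ♔ ♗ ♘ ♖│1
  ─────────────────
  a b c d e f g h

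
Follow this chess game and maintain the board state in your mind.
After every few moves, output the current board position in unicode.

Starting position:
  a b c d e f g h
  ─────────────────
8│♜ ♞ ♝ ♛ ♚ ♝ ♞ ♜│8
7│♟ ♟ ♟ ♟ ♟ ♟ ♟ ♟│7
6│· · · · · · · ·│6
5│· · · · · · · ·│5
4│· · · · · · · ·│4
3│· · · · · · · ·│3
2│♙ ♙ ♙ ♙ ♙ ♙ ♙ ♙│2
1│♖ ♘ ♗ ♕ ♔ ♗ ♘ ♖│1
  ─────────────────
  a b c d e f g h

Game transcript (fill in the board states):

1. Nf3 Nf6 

  a b c d e f g h
  ─────────────────
8│♜ ♞ ♝ ♛ ♚ ♝ · ♜│8
7│♟ ♟ ♟ ♟ ♟ ♟ ♟ ♟│7
6│· · · · · ♞ · ·│6
5│· · · · · · · ·│5
4│· · · · · · · ·│4
3│· · · · · ♘ · ·│3
2│♙ ♙ ♙ ♙ ♙ ♙ ♙ ♙│2
1│♖ ♘ ♗ ♕ ♔ ♗ · ♖│1
  ─────────────────
  a b c d e f g h

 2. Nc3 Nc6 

  a b c d e f g h
  ─────────────────
8│♜ · ♝ ♛ ♚ ♝ · ♜│8
7│♟ ♟ ♟ ♟ ♟ ♟ ♟ ♟│7
6│· · ♞ · · ♞ · ·│6
5│· · · · · · · ·│5
4│· · · · · · · ·│4
3│· · ♘ · · ♘ · ·│3
2│♙ ♙ ♙ ♙ ♙ ♙ ♙ ♙│2
1│♖ · ♗ ♕ ♔ ♗ · ♖│1
  ─────────────────
  a b c d e f g h

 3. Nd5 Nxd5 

  a b c d e f g h
  ─────────────────
8│♜ · ♝ ♛ ♚ ♝ · ♜│8
7│♟ ♟ ♟ ♟ ♟ ♟ ♟ ♟│7
6│· · ♞ · · · · ·│6
5│· · · ♞ · · · ·│5
4│· · · · · · · ·│4
3│· · · · · ♘ · ·│3
2│♙ ♙ ♙ ♙ ♙ ♙ ♙ ♙│2
1│♖ · ♗ ♕ ♔ ♗ · ♖│1
  ─────────────────
  a b c d e f g h

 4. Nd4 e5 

  a b c d e f g h
  ─────────────────
8│♜ · ♝ ♛ ♚ ♝ · ♜│8
7│♟ ♟ ♟ ♟ · ♟ ♟ ♟│7
6│· · ♞ · · · · ·│6
5│· · · ♞ ♟ · · ·│5
4│· · · ♘ · · · ·│4
3│· · · · · · · ·│3
2│♙ ♙ ♙ ♙ ♙ ♙ ♙ ♙│2
1│♖ · ♗ ♕ ♔ ♗ · ♖│1
  ─────────────────
  a b c d e f g h

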